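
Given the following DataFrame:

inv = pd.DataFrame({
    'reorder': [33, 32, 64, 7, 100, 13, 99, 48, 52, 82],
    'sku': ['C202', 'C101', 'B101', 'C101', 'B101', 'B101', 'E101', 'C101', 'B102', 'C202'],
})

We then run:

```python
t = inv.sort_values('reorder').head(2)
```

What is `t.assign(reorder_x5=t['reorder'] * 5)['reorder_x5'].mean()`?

50.0

sort by reorder:
   reorder   sku
3        7  C101
5       13  B101
1       32  C101
0       33  C202
7       48  C101
8       52  B102
2       64  B101
9       82  C202
6       99  E101
4      100  B101
take first 2 rows:
   reorder   sku
3        7  C101
5       13  B101
add column reorder_x5 = t['reorder'] * 5:
   reorder   sku  reorder_x5
3        7  C101          35
5       13  B101          65
Finally, mean of column 'reorder_x5' = 50.0.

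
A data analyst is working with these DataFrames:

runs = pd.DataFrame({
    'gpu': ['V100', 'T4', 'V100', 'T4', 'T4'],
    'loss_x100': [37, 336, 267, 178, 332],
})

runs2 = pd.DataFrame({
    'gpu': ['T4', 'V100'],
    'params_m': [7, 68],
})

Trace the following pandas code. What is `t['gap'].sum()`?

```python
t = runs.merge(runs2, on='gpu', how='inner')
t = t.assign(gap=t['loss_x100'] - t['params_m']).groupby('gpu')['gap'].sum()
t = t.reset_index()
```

merge on 'gpu' (how='inner') → 5 rows:
    gpu  loss_x100  params_m
0  V100         37        68
1    T4        336         7
2  V100        267        68
3    T4        178         7
4    T4        332         7
add column gap = t['loss_x100'] - t['params_m']:
    gpu  loss_x100  params_m  gap
0  V100         37        68  -31
1    T4        336         7  329
2  V100        267        68  199
3    T4        178         7  171
4    T4        332         7  325
group by gpu, sum of gap:
gpu
T4      825
V100    168
Name: gap, dtype: int64
reset_index():
    gpu  gap
0    T4  825
1  V100  168

993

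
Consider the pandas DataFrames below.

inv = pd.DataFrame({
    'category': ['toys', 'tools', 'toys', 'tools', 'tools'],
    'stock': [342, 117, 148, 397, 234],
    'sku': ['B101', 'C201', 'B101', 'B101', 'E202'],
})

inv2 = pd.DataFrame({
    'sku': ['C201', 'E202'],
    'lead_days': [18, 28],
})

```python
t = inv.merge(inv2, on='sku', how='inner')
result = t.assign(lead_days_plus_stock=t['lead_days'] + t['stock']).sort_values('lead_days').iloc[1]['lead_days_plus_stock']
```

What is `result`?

262

merge on 'sku' (how='inner') → 2 rows:
  category  stock   sku  lead_days
0    tools    117  C201         18
1    tools    234  E202         28
add column lead_days_plus_stock = t['lead_days'] + t['stock']:
  category  stock   sku  lead_days  lead_days_plus_stock
0    tools    117  C201         18                   135
1    tools    234  E202         28                   262
sort by lead_days:
  category  stock   sku  lead_days  lead_days_plus_stock
0    tools    117  C201         18                   135
1    tools    234  E202         28                   262
Taking the value at position 1, column 'lead_days_plus_stock' gives 262.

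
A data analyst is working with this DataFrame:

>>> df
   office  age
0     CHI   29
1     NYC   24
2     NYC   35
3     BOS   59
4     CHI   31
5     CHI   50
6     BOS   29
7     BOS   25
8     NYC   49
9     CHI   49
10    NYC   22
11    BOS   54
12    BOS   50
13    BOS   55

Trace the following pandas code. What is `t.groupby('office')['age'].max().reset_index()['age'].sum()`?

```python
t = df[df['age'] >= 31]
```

filter rows where age >= 31:
   office  age
2     NYC   35
3     BOS   59
4     CHI   31
5     CHI   50
8     NYC   49
9     CHI   49
11    BOS   54
12    BOS   50
13    BOS   55
group by office, max of age:
office
BOS    59
CHI    50
NYC    49
Name: age, dtype: int64
reset_index():
  office  age
0    BOS   59
1    CHI   50
2    NYC   49
sum of column 'age' → 158

158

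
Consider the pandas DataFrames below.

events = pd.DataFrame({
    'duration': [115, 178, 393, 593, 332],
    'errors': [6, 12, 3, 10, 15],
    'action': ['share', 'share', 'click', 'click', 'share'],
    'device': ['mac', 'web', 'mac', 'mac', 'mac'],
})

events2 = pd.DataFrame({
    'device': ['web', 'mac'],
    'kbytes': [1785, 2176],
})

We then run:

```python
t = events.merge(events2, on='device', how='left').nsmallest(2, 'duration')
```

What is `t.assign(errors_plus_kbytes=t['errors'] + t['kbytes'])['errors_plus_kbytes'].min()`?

merge on 'device' (how='left') → 5 rows:
   duration  errors action device  kbytes
0       115       6  share    mac    2176
1       178      12  share    web    1785
2       393       3  click    mac    2176
3       593      10  click    mac    2176
4       332      15  share    mac    2176
take 2 rows with smallest duration:
   duration  errors action device  kbytes
0       115       6  share    mac    2176
1       178      12  share    web    1785
add column errors_plus_kbytes = t['errors'] + t['kbytes']:
   duration  errors action device  kbytes  errors_plus_kbytes
0       115       6  share    mac    2176                2182
1       178      12  share    web    1785                1797

1797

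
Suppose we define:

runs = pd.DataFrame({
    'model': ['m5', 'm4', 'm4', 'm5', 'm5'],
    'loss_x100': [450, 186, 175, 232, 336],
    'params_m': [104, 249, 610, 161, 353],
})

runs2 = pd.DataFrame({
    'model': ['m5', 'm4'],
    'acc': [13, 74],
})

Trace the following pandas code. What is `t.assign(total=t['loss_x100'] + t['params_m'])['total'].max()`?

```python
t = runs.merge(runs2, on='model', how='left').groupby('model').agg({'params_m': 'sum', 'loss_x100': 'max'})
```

merge on 'model' (how='left') → 5 rows:
  model  loss_x100  params_m  acc
0    m5        450       104   13
1    m4        186       249   74
2    m4        175       610   74
3    m5        232       161   13
4    m5        336       353   13
group by model: sum(params_m), max(loss_x100):
       params_m  loss_x100
model                     
m4          859        186
m5          618        450
add column total = t['loss_x100'] + t['params_m']:
       params_m  loss_x100  total
model                            
m4          859        186   1045
m5          618        450   1068

1068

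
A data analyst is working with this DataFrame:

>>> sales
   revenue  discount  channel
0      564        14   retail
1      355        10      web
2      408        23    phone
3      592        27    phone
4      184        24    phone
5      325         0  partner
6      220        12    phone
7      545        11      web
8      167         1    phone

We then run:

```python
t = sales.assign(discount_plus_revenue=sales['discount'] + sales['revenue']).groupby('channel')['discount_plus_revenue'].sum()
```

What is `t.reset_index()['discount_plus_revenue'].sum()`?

3482

add column discount_plus_revenue = sales['discount'] + sales['revenue']:
   revenue  discount  channel  discount_plus_revenue
0      564        14   retail                    578
1      355        10      web                    365
2      408        23    phone                    431
3      592        27    phone                    619
4      184        24    phone                    208
5      325         0  partner                    325
6      220        12    phone                    232
7      545        11      web                    556
8      167         1    phone                    168
group by channel, sum of discount_plus_revenue:
channel
partner     325
phone      1658
retail      578
web         921
Name: discount_plus_revenue, dtype: int64
reset_index():
   channel  discount_plus_revenue
0  partner                    325
1    phone                   1658
2   retail                    578
3      web                    921
Finally, sum of column 'discount_plus_revenue' = 3482.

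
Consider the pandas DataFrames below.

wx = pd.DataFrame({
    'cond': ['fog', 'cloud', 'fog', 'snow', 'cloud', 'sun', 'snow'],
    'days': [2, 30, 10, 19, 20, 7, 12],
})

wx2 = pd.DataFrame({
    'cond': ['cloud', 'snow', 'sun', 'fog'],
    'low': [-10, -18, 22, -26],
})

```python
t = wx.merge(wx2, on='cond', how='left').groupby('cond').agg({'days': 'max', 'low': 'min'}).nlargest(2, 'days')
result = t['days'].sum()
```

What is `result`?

merge on 'cond' (how='left') → 7 rows:
    cond  days  low
0    fog     2  -26
1  cloud    30  -10
2    fog    10  -26
3   snow    19  -18
4  cloud    20  -10
5    sun     7   22
6   snow    12  -18
group by cond: max(days), min(low):
       days  low
cond            
cloud    30  -10
fog      10  -26
snow     19  -18
sun       7   22
take 2 rows with largest days:
       days  low
cond            
cloud    30  -10
snow     19  -18
Finally, sum of column 'days' = 49.

49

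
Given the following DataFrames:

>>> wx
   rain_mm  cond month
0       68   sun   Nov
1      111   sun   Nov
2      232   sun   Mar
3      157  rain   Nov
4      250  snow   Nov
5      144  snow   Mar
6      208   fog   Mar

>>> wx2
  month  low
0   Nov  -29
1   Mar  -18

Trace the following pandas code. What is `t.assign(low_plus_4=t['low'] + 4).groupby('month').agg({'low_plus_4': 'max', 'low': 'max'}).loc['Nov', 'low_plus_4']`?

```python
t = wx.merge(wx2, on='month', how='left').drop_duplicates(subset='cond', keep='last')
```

-25

merge on 'month' (how='left') → 7 rows:
   rain_mm  cond month  low
0       68   sun   Nov  -29
1      111   sun   Nov  -29
2      232   sun   Mar  -18
3      157  rain   Nov  -29
4      250  snow   Nov  -29
5      144  snow   Mar  -18
6      208   fog   Mar  -18
drop duplicate cond (keep=last):
   rain_mm  cond month  low
2      232   sun   Mar  -18
3      157  rain   Nov  -29
5      144  snow   Mar  -18
6      208   fog   Mar  -18
add column low_plus_4 = t['low'] + 4:
   rain_mm  cond month  low  low_plus_4
2      232   sun   Mar  -18         -14
3      157  rain   Nov  -29         -25
5      144  snow   Mar  -18         -14
6      208   fog   Mar  -18         -14
group by month: max(low_plus_4), max(low):
       low_plus_4  low
month                 
Mar           -14  -18
Nov           -25  -29
Finally, value at row 'Nov', column 'low_plus_4' = -25.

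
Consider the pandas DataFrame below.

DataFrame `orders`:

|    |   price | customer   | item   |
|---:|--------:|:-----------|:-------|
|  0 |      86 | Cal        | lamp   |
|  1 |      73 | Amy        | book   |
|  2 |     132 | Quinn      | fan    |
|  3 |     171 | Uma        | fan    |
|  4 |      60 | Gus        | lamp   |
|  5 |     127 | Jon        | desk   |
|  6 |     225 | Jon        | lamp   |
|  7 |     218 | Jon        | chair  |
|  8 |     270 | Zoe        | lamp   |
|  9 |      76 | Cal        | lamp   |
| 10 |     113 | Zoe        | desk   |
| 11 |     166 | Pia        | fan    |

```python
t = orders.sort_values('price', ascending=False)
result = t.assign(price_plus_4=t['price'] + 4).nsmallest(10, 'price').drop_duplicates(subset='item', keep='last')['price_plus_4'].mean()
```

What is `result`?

sort by price descending:
    price customer   item
8     270      Zoe   lamp
6     225      Jon   lamp
7     218      Jon  chair
3     171      Uma    fan
11    166      Pia    fan
2     132    Quinn    fan
5     127      Jon   desk
10    113      Zoe   desk
0      86      Cal   lamp
9      76      Cal   lamp
1      73      Amy   book
4      60      Gus   lamp
add column price_plus_4 = t['price'] + 4:
    price customer   item  price_plus_4
8     270      Zoe   lamp           274
6     225      Jon   lamp           229
7     218      Jon  chair           222
3     171      Uma    fan           175
11    166      Pia    fan           170
2     132    Quinn    fan           136
5     127      Jon   desk           131
10    113      Zoe   desk           117
0      86      Cal   lamp            90
9      76      Cal   lamp            80
1      73      Amy   book            77
4      60      Gus   lamp            64
take 10 rows with smallest price:
    price customer   item  price_plus_4
4      60      Gus   lamp            64
1      73      Amy   book            77
9      76      Cal   lamp            80
0      86      Cal   lamp            90
10    113      Zoe   desk           117
5     127      Jon   desk           131
2     132    Quinn    fan           136
11    166      Pia    fan           170
3     171      Uma    fan           175
7     218      Jon  chair           222
drop duplicate item (keep=last):
   price customer   item  price_plus_4
1     73      Amy   book            77
0     86      Cal   lamp            90
5    127      Jon   desk           131
3    171      Uma    fan           175
7    218      Jon  chair           222
Then the mean of column 'price_plus_4': 139.0

139.0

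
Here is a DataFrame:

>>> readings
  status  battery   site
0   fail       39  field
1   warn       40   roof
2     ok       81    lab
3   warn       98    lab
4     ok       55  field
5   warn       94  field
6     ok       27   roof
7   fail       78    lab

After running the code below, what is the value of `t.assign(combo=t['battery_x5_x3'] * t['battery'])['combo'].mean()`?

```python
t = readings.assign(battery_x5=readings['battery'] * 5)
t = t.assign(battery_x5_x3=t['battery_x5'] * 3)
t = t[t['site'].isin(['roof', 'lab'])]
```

add column battery_x5 = readings['battery'] * 5:
  status  battery   site  battery_x5
0   fail       39  field         195
1   warn       40   roof         200
2     ok       81    lab         405
3   warn       98    lab         490
4     ok       55  field         275
5   warn       94  field         470
6     ok       27   roof         135
7   fail       78    lab         390
add column battery_x5_x3 = t['battery_x5'] * 3:
  status  battery   site  battery_x5  battery_x5_x3
0   fail       39  field         195            585
1   warn       40   roof         200            600
2     ok       81    lab         405           1215
3   warn       98    lab         490           1470
4     ok       55  field         275            825
5   warn       94  field         470           1410
6     ok       27   roof         135            405
7   fail       78    lab         390           1170
filter rows where site in ['roof', 'lab']:
  status  battery  site  battery_x5  battery_x5_x3
1   warn       40  roof         200            600
2     ok       81   lab         405           1215
3   warn       98   lab         490           1470
6     ok       27  roof         135            405
7   fail       78   lab         390           1170
add column combo = t['battery_x5_x3'] * t['battery']:
  status  battery  site  battery_x5  battery_x5_x3   combo
1   warn       40  roof         200            600   24000
2     ok       81   lab         405           1215   98415
3   warn       98   lab         490           1470  144060
6     ok       27  roof         135            405   10935
7   fail       78   lab         390           1170   91260
Then the mean of column 'combo': 73734.0

73734.0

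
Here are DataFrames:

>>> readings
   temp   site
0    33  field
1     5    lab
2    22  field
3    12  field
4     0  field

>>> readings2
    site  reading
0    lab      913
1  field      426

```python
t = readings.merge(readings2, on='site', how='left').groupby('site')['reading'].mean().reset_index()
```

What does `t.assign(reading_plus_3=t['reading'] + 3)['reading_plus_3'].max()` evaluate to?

merge on 'site' (how='left') → 5 rows:
   temp   site  reading
0    33  field      426
1     5    lab      913
2    22  field      426
3    12  field      426
4     0  field      426
group by site, mean of reading:
site
field    426.0
lab      913.0
Name: reading, dtype: float64
reset_index():
    site  reading
0  field    426.0
1    lab    913.0
add column reading_plus_3 = t['reading'] + 3:
    site  reading  reading_plus_3
0  field    426.0           429.0
1    lab    913.0           916.0
Finally, max of column 'reading_plus_3' = 916.0.

916.0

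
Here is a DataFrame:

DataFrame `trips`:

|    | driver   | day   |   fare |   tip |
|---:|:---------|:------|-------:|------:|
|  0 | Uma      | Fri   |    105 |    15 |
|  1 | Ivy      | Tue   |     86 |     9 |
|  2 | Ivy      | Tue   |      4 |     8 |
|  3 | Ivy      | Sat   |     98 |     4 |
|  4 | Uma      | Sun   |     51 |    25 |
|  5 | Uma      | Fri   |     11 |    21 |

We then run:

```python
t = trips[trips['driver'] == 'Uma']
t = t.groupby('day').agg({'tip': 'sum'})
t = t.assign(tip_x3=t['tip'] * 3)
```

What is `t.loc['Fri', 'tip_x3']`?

108

filter rows where driver == 'Uma':
  driver  day  fare  tip
0    Uma  Fri   105   15
4    Uma  Sun    51   25
5    Uma  Fri    11   21
group by day, sum of tip:
     tip
day     
Fri   36
Sun   25
add column tip_x3 = t['tip'] * 3:
     tip  tip_x3
day             
Fri   36     108
Sun   25      75
Finally, value at row 'Fri', column 'tip_x3' = 108.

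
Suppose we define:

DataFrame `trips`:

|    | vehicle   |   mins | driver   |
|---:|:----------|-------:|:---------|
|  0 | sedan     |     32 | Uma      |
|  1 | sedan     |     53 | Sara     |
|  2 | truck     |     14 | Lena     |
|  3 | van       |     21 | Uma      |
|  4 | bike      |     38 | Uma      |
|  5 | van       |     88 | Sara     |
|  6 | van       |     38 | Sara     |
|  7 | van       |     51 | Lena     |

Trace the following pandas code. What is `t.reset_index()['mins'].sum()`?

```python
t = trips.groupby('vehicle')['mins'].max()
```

group by vehicle, max of mins:
vehicle
bike     38
sedan    53
truck    14
van      88
Name: mins, dtype: int64
reset_index():
  vehicle  mins
0    bike    38
1   sedan    53
2   truck    14
3     van    88
Reading off the sum of column 'mins', we get 193.

193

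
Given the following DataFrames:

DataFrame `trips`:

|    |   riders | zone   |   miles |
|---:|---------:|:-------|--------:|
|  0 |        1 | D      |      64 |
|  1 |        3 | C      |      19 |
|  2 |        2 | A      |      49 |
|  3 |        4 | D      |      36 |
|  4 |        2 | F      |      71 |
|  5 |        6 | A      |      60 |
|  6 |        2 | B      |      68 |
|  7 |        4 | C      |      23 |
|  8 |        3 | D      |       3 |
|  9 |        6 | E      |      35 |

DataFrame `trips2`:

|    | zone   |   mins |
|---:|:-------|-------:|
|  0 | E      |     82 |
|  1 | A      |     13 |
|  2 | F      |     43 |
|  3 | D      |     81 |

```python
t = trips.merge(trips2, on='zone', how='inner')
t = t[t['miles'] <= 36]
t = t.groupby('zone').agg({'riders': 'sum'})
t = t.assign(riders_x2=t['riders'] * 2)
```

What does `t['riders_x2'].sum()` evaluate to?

26

merge on 'zone' (how='inner') → 7 rows:
   riders zone  miles  mins
0       1    D     64    81
1       2    A     49    13
2       4    D     36    81
3       2    F     71    43
4       6    A     60    13
5       3    D      3    81
6       6    E     35    82
filter rows where miles <= 36:
   riders zone  miles  mins
2       4    D     36    81
5       3    D      3    81
6       6    E     35    82
group by zone, sum of riders:
      riders
zone        
D          7
E          6
add column riders_x2 = t['riders'] * 2:
      riders  riders_x2
zone                   
D          7         14
E          6         12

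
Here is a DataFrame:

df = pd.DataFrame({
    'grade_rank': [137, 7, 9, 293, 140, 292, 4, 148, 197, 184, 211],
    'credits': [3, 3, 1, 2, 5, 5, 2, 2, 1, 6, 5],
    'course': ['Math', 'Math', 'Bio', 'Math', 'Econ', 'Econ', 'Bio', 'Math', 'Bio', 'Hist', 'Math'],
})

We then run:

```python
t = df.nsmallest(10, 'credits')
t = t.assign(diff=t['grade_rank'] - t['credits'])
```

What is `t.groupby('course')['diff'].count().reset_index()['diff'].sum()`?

take 10 rows with smallest credits:
    grade_rank  credits course
2            9        1    Bio
8          197        1    Bio
3          293        2   Math
6            4        2    Bio
7          148        2   Math
0          137        3   Math
1            7        3   Math
4          140        5   Econ
5          292        5   Econ
10         211        5   Math
add column diff = t['grade_rank'] - t['credits']:
    grade_rank  credits course  diff
2            9        1    Bio     8
8          197        1    Bio   196
3          293        2   Math   291
6            4        2    Bio     2
7          148        2   Math   146
0          137        3   Math   134
1            7        3   Math     4
4          140        5   Econ   135
5          292        5   Econ   287
10         211        5   Math   206
group by course, count of diff:
course
Bio     3
Econ    2
Math    5
Name: diff, dtype: int64
reset_index():
  course  diff
0    Bio     3
1   Econ     2
2   Math     5
Taking the sum of column 'diff' gives 10.

10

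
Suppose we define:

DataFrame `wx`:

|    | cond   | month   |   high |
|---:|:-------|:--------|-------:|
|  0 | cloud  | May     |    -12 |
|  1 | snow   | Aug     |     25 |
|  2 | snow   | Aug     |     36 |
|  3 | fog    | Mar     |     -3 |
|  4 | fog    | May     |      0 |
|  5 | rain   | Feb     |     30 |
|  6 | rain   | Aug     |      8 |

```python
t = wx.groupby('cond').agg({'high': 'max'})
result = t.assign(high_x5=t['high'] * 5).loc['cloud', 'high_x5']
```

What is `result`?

-60

group by cond, max of high:
       high
cond       
cloud   -12
fog       0
rain     30
snow     36
add column high_x5 = t['high'] * 5:
       high  high_x5
cond                
cloud   -12      -60
fog       0        0
rain     30      150
snow     36      180
So loc['cloud', 'high_x5'] = -60.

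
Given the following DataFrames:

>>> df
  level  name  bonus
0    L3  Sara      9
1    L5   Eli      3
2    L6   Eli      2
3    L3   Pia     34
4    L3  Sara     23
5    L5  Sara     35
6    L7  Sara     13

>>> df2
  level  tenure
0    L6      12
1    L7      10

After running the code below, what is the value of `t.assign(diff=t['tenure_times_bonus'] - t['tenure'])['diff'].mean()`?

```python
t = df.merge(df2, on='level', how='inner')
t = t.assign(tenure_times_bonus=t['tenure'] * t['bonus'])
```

merge on 'level' (how='inner') → 2 rows:
  level  name  bonus  tenure
0    L6   Eli      2      12
1    L7  Sara     13      10
add column tenure_times_bonus = t['tenure'] * t['bonus']:
  level  name  bonus  tenure  tenure_times_bonus
0    L6   Eli      2      12                  24
1    L7  Sara     13      10                 130
add column diff = t['tenure_times_bonus'] - t['tenure']:
  level  name  bonus  tenure  tenure_times_bonus  diff
0    L6   Eli      2      12                  24    12
1    L7  Sara     13      10                 130   120
The mean of column 'diff' is 66.0.

66.0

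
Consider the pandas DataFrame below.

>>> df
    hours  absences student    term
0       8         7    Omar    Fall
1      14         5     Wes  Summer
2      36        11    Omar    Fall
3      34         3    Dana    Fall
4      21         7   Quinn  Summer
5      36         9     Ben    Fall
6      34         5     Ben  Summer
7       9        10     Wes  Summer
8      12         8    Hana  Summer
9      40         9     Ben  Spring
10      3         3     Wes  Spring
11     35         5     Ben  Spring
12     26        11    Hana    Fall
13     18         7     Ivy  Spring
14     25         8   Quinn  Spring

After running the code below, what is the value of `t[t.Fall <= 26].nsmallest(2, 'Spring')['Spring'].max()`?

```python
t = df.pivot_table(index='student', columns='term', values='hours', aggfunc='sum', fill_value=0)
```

3

pivot: rows=student, cols=term, sum(hours):
term     Fall  Spring  Summer
student                      
Ben        36      75      34
Dana       34       0       0
Hana       26       0      12
Ivy         0      18       0
Omar       44       0       0
Quinn       0      25      21
Wes         0       3      23
filter rows where Fall <= 26:
term     Fall  Spring  Summer
student                      
Hana       26       0      12
Ivy         0      18       0
Quinn       0      25      21
Wes         0       3      23
take 2 rows with smallest Spring:
term     Fall  Spring  Summer
student                      
Hana       26       0      12
Wes         0       3      23
max of column 'Spring' → 3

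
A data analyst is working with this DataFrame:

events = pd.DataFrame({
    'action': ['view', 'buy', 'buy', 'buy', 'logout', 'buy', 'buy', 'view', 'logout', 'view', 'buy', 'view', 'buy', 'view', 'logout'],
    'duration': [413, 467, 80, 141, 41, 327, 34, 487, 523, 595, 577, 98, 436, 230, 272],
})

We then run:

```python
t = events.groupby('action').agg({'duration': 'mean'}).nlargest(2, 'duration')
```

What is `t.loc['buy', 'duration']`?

group by action, mean of duration:
          duration
action            
buy     294.571429
logout  278.666667
view    364.600000
take 2 rows with largest duration:
          duration
action            
view    364.600000
buy     294.571429
Reading off the value at row 'buy', column 'duration', we get 294.571428571.

294.571428571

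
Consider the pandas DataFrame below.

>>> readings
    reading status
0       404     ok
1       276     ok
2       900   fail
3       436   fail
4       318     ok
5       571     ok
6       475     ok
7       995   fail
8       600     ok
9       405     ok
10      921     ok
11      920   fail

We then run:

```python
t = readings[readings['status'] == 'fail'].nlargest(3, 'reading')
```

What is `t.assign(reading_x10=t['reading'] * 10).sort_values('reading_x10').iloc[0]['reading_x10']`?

9000

filter rows where status == 'fail':
    reading status
2       900   fail
3       436   fail
7       995   fail
11      920   fail
take 3 rows with largest reading:
    reading status
7       995   fail
11      920   fail
2       900   fail
add column reading_x10 = t['reading'] * 10:
    reading status  reading_x10
7       995   fail         9950
11      920   fail         9200
2       900   fail         9000
sort by reading_x10:
    reading status  reading_x10
2       900   fail         9000
11      920   fail         9200
7       995   fail         9950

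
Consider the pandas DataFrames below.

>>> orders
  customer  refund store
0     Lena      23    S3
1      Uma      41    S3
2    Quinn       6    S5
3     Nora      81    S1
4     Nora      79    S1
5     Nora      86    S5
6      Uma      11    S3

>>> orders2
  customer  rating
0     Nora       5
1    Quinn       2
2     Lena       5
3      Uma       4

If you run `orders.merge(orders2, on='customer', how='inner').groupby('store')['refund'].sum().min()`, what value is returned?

merge on 'customer' (how='inner') → 7 rows:
  customer  refund store  rating
0     Lena      23    S3       5
1      Uma      41    S3       4
2    Quinn       6    S5       2
3     Nora      81    S1       5
4     Nora      79    S1       5
5     Nora      86    S5       5
6      Uma      11    S3       4
group by store, sum of refund:
store
S1    160
S3     75
S5     92
Name: refund, dtype: int64
So min() = 75.

75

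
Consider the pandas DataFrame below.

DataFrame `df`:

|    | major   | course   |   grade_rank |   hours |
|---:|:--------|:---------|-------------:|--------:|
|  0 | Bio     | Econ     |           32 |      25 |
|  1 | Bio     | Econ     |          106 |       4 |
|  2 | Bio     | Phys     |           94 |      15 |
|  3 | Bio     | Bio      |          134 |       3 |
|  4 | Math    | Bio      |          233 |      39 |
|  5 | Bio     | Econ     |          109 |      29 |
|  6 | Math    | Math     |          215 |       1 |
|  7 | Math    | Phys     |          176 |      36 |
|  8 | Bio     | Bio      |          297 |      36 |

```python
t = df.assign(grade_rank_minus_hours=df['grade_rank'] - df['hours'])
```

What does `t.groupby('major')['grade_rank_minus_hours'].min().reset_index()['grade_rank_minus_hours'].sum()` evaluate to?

add column grade_rank_minus_hours = df['grade_rank'] - df['hours']:
  major course  grade_rank  hours  grade_rank_minus_hours
0   Bio   Econ          32     25                       7
1   Bio   Econ         106      4                     102
2   Bio   Phys          94     15                      79
3   Bio    Bio         134      3                     131
4  Math    Bio         233     39                     194
5   Bio   Econ         109     29                      80
6  Math   Math         215      1                     214
7  Math   Phys         176     36                     140
8   Bio    Bio         297     36                     261
group by major, min of grade_rank_minus_hours:
major
Bio       7
Math    140
Name: grade_rank_minus_hours, dtype: int64
reset_index():
  major  grade_rank_minus_hours
0   Bio                       7
1  Math                     140
So sum() = 147.

147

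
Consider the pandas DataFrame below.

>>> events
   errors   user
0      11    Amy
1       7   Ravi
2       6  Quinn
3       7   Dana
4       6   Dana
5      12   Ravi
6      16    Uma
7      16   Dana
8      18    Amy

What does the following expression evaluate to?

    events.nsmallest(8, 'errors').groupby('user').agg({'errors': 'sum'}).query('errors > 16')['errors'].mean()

24.0

take 8 rows with smallest errors:
   errors   user
2       6  Quinn
4       6   Dana
1       7   Ravi
3       7   Dana
0      11    Amy
5      12   Ravi
6      16    Uma
7      16   Dana
group by user, sum of errors:
       errors
user         
Amy        11
Dana       29
Quinn       6
Ravi       19
Uma        16
filter rows where errors > 16:
      errors
user        
Dana      29
Ravi      19
The mean of column 'errors' is 24.0.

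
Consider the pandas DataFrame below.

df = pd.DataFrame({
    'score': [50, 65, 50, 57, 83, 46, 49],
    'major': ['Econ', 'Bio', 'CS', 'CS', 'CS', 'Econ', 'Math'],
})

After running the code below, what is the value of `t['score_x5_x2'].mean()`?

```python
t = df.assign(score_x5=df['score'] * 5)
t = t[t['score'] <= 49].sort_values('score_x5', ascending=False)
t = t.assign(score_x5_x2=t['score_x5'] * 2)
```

475.0

add column score_x5 = df['score'] * 5:
   score major  score_x5
0     50  Econ       250
1     65   Bio       325
2     50    CS       250
3     57    CS       285
4     83    CS       415
5     46  Econ       230
6     49  Math       245
filter rows where score <= 49:
   score major  score_x5
5     46  Econ       230
6     49  Math       245
sort by score_x5 descending:
   score major  score_x5
6     49  Math       245
5     46  Econ       230
add column score_x5_x2 = t['score_x5'] * 2:
   score major  score_x5  score_x5_x2
6     49  Math       245          490
5     46  Econ       230          460
Hence 475.0.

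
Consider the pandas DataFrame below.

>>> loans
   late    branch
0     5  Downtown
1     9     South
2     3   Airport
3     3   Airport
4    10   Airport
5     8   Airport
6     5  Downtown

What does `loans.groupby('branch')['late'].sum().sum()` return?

group by branch, sum of late:
branch
Airport     24
Downtown    10
South        9
Name: late, dtype: int64
The sum of the resulting series is 43.

43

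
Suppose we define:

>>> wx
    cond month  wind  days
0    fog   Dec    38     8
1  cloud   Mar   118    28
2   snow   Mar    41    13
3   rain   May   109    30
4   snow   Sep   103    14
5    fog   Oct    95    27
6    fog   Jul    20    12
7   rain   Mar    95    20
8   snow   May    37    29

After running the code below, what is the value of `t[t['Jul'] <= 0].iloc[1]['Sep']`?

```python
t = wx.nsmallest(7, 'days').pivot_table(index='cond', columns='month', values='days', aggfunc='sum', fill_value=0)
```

0

take 7 rows with smallest days:
    cond month  wind  days
0    fog   Dec    38     8
6    fog   Jul    20    12
2   snow   Mar    41    13
4   snow   Sep   103    14
7   rain   Mar    95    20
5    fog   Oct    95    27
1  cloud   Mar   118    28
pivot: rows=cond, cols=month, sum(days):
month  Dec  Jul  Mar  Oct  Sep
cond                          
cloud    0    0   28    0    0
fog      8   12    0   27    0
rain     0    0   20    0    0
snow     0    0   13    0   14
filter rows where Jul <= 0:
month  Dec  Jul  Mar  Oct  Sep
cond                          
cloud    0    0   28    0    0
rain     0    0   20    0    0
snow     0    0   13    0   14
Finally, value at position 1, column 'Sep' = 0.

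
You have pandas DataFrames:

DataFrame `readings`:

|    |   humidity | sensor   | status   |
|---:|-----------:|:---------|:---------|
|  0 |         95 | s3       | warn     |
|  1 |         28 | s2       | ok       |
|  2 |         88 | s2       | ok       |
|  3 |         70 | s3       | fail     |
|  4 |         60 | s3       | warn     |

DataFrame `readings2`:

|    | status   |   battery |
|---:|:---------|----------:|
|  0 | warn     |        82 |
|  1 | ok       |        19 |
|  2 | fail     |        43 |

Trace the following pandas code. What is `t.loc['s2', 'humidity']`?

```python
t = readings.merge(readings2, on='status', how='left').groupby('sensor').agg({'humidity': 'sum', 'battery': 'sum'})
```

merge on 'status' (how='left') → 5 rows:
   humidity sensor status  battery
0        95     s3   warn       82
1        28     s2     ok       19
2        88     s2     ok       19
3        70     s3   fail       43
4        60     s3   warn       82
group by sensor: sum(humidity), sum(battery):
        humidity  battery
sensor                   
s2           116       38
s3           225      207
value at row 's2', column 'humidity' → 116

116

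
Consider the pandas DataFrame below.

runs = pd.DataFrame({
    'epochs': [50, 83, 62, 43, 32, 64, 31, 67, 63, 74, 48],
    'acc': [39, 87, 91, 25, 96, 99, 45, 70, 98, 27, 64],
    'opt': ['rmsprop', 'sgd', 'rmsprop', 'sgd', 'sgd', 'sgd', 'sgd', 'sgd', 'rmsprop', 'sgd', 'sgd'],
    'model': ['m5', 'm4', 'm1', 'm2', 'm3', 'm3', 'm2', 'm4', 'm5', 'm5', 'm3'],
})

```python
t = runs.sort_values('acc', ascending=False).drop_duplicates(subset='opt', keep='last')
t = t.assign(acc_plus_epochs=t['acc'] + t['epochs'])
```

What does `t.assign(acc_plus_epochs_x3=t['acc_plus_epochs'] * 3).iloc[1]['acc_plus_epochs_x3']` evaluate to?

204

sort by acc descending:
    epochs  acc      opt model
5       64   99      sgd    m3
8       63   98  rmsprop    m5
4       32   96      sgd    m3
2       62   91  rmsprop    m1
1       83   87      sgd    m4
7       67   70      sgd    m4
10      48   64      sgd    m3
6       31   45      sgd    m2
0       50   39  rmsprop    m5
9       74   27      sgd    m5
3       43   25      sgd    m2
drop duplicate opt (keep=last):
   epochs  acc      opt model
0      50   39  rmsprop    m5
3      43   25      sgd    m2
add column acc_plus_epochs = t['acc'] + t['epochs']:
   epochs  acc      opt model  acc_plus_epochs
0      50   39  rmsprop    m5               89
3      43   25      sgd    m2               68
add column acc_plus_epochs_x3 = t['acc_plus_epochs'] * 3:
   epochs  acc      opt model  acc_plus_epochs  acc_plus_epochs_x3
0      50   39  rmsprop    m5               89                 267
3      43   25      sgd    m2               68                 204
Taking the value at position 1, column 'acc_plus_epochs_x3' gives 204.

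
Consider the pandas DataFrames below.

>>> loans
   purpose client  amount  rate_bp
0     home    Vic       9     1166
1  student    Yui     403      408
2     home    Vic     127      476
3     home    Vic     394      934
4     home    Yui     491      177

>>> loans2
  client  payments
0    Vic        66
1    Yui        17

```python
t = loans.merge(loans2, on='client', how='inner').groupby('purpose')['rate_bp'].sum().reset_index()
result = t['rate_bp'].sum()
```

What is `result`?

3161

merge on 'client' (how='inner') → 5 rows:
   purpose client  amount  rate_bp  payments
0     home    Vic       9     1166        66
1  student    Yui     403      408        17
2     home    Vic     127      476        66
3     home    Vic     394      934        66
4     home    Yui     491      177        17
group by purpose, sum of rate_bp:
purpose
home       2753
student     408
Name: rate_bp, dtype: int64
reset_index():
   purpose  rate_bp
0     home     2753
1  student      408
sum of column 'rate_bp' → 3161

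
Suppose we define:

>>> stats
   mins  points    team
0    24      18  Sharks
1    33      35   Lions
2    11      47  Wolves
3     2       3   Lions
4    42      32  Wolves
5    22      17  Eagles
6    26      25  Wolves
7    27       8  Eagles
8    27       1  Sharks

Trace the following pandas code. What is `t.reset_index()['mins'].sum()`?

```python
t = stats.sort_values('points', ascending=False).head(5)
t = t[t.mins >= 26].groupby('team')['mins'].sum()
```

sort by points descending:
   mins  points    team
2    11      47  Wolves
1    33      35   Lions
4    42      32  Wolves
6    26      25  Wolves
0    24      18  Sharks
5    22      17  Eagles
7    27       8  Eagles
3     2       3   Lions
8    27       1  Sharks
take first 5 rows:
   mins  points    team
2    11      47  Wolves
1    33      35   Lions
4    42      32  Wolves
6    26      25  Wolves
0    24      18  Sharks
filter rows where mins >= 26:
   mins  points    team
1    33      35   Lions
4    42      32  Wolves
6    26      25  Wolves
group by team, sum of mins:
team
Lions     33
Wolves    68
Name: mins, dtype: int64
reset_index():
     team  mins
0   Lions    33
1  Wolves    68

101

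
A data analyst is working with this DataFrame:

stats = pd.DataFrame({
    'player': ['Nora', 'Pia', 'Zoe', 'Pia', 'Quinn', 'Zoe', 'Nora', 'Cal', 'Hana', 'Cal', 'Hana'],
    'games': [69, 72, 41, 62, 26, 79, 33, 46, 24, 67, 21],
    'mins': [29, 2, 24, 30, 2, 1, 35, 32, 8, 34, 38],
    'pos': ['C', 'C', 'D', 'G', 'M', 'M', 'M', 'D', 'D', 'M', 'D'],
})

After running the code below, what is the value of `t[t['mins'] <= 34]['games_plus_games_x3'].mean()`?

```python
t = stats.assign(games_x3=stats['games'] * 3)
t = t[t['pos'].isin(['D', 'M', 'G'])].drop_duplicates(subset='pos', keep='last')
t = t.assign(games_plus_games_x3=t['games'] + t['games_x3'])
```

add column games_x3 = stats['games'] * 3:
   player  games  mins pos  games_x3
0    Nora     69    29   C       207
1     Pia     72     2   C       216
2     Zoe     41    24   D       123
3     Pia     62    30   G       186
4   Quinn     26     2   M        78
5     Zoe     79     1   M       237
6    Nora     33    35   M        99
7     Cal     46    32   D       138
8    Hana     24     8   D        72
9     Cal     67    34   M       201
10   Hana     21    38   D        63
filter rows where pos in ['D', 'M', 'G']:
   player  games  mins pos  games_x3
2     Zoe     41    24   D       123
3     Pia     62    30   G       186
4   Quinn     26     2   M        78
5     Zoe     79     1   M       237
6    Nora     33    35   M        99
7     Cal     46    32   D       138
8    Hana     24     8   D        72
9     Cal     67    34   M       201
10   Hana     21    38   D        63
drop duplicate pos (keep=last):
   player  games  mins pos  games_x3
3     Pia     62    30   G       186
9     Cal     67    34   M       201
10   Hana     21    38   D        63
add column games_plus_games_x3 = t['games'] + t['games_x3']:
   player  games  mins pos  games_x3  games_plus_games_x3
3     Pia     62    30   G       186                  248
9     Cal     67    34   M       201                  268
10   Hana     21    38   D        63                   84
filter rows where mins <= 34:
  player  games  mins pos  games_x3  games_plus_games_x3
3    Pia     62    30   G       186                  248
9    Cal     67    34   M       201                  268
Then the mean of column 'games_plus_games_x3': 258.0

258.0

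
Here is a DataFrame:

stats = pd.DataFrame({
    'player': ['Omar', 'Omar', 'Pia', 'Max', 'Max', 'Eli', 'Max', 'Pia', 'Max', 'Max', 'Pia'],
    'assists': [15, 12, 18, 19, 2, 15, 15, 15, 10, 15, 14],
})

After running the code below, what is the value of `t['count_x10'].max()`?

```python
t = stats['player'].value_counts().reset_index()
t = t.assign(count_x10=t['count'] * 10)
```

value_counts of player:
player
Max     5
Pia     3
Omar    2
Eli     1
Name: count, dtype: int64
reset_index():
  player  count
0    Max      5
1    Pia      3
2   Omar      2
3    Eli      1
add column count_x10 = t['count'] * 10:
  player  count  count_x10
0    Max      5         50
1    Pia      3         30
2   Omar      2         20
3    Eli      1         10
Hence 50.

50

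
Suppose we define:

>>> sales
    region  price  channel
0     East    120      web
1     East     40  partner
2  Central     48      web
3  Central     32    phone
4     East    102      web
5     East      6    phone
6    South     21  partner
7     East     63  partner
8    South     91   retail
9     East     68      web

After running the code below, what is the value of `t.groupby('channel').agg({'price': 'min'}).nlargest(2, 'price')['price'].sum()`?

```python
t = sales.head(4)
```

take first 4 rows:
    region  price  channel
0     East    120      web
1     East     40  partner
2  Central     48      web
3  Central     32    phone
group by channel, min of price:
         price
channel       
partner     40
phone       32
web         48
take 2 rows with largest price:
         price
channel       
web         48
partner     40
sum of column 'price' → 88

88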